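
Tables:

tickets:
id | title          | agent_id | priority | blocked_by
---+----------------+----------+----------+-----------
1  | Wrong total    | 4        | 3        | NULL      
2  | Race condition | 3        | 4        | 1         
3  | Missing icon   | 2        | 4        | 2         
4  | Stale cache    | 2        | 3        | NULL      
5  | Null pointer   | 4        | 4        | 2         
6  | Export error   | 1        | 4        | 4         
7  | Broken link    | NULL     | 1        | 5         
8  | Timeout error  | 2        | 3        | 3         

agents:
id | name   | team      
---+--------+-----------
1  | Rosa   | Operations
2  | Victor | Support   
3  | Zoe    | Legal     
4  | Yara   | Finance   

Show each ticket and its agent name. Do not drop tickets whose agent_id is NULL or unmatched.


LEFT JOIN keeps every row from tickets (the left table); where agent_id has no match in agents, the agent columns become NULL. Walk through each ticket:
  - ticket 1 (Wrong total): agent_id=4 -> matches Yara
  - ticket 2 (Race condition): agent_id=3 -> matches Zoe
  - ticket 3 (Missing icon): agent_id=2 -> matches Victor
  - ticket 4 (Stale cache): agent_id=2 -> matches Victor
  - ticket 5 (Null pointer): agent_id=4 -> matches Yara
  - ticket 6 (Export error): agent_id=1 -> matches Rosa
  - ticket 7 (Broken link): agent_id=NULL, no match -> kept with NULL
  - ticket 8 (Timeout error): agent_id=2 -> matches Victor
All 8 rows appear; 1 has NULL agent.

SQL:
SELECT a.title, b.name AS agent
FROM tickets a
LEFT JOIN agents b ON a.agent_id = b.id

Result:
title          | agent 
---------------+-------
Wrong total    | Yara  
Race condition | Zoe   
Missing icon   | Victor
Stale cache    | Victor
Null pointer   | Yara  
Export error   | Rosa  
Broken link    | NULL  
Timeout error  | Victor


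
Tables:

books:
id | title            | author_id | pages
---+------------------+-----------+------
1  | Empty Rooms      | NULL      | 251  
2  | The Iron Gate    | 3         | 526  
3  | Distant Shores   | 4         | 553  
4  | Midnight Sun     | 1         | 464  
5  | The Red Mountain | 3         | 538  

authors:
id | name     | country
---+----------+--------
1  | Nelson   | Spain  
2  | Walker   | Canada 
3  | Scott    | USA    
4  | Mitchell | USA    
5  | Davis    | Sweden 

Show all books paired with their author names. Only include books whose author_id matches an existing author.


INNER JOIN keeps only books rows whose author_id matches an id in authors. Walk through each book:
  - book 1 (Empty Rooms): author_id=NULL, no match -> dropped
  - book 2 (The Iron Gate): author_id=3 -> matches Scott
  - book 3 (Distant Shores): author_id=4 -> matches Mitchell
  - book 4 (Midnight Sun): author_id=1 -> matches Nelson
  - book 5 (The Red Mountain): author_id=3 -> matches Scott
So 1 of 5 rows is dropped.

SQL:
SELECT a.title, b.name AS author
FROM books a
INNER JOIN authors b ON a.author_id = b.id

Result:
title            | author  
-----------------+---------
The Iron Gate    | Scott   
Distant Shores   | Mitchell
Midnight Sun     | Nelson  
The Red Mountain | Scott   


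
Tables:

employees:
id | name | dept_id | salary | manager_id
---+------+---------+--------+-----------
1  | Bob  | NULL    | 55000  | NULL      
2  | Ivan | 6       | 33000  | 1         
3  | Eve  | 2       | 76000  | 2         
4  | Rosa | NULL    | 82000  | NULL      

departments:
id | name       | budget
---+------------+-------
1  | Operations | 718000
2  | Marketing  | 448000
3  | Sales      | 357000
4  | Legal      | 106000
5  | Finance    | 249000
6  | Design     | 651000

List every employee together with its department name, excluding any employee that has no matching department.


INNER JOIN keeps only employees rows whose dept_id matches an id in departments. Walk through each employee:
  - employee 1 (Bob): dept_id=NULL, no match -> dropped
  - employee 2 (Ivan): dept_id=6 -> matches Design
  - employee 3 (Eve): dept_id=2 -> matches Marketing
  - employee 4 (Rosa): dept_id=NULL, no match -> dropped
So 2 of 4 rows are dropped.

SQL:
SELECT a.name, b.name AS department
FROM employees a
INNER JOIN departments b ON a.dept_id = b.id

Result:
name | department
-----+-----------
Ivan | Design    
Eve  | Marketing 


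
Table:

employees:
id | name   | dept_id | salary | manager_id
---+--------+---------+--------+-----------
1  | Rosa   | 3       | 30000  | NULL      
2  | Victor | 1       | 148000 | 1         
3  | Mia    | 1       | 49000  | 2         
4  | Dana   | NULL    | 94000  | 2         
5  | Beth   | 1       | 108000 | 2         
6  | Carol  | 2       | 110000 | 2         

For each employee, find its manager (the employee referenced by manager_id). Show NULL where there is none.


This is a self-join: employees is joined to a second copy of itself, matching each row's manager_id to another row's id. Use LEFT JOIN so rows with manager_id=NULL are kept.
  - employee 1 (Rosa): manager_id=NULL -> NULL
  - employee 2 (Victor): manager_id=1 -> Rosa
  - employee 3 (Mia): manager_id=2 -> Victor
  - employee 4 (Dana): manager_id=2 -> Victor
  - employee 5 (Beth): manager_id=2 -> Victor
  - employee 6 (Carol): manager_id=2 -> Victor

SQL:
SELECT a.name AS item, b.name AS manager
FROM employees a
LEFT JOIN employees b ON a.manager_id = b.id

Result:
item   | manager
-------+--------
Rosa   | NULL   
Victor | Rosa   
Mia    | Victor 
Dana   | Victor 
Beth   | Victor 
Carol  | Victor 


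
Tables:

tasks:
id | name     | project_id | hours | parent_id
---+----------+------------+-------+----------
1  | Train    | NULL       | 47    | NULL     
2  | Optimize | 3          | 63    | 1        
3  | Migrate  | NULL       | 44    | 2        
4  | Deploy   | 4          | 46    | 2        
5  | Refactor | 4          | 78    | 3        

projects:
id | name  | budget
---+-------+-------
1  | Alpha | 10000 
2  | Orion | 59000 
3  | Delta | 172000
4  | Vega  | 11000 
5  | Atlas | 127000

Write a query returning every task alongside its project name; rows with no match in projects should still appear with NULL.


LEFT JOIN keeps every row from tasks (the left table); where project_id has no match in projects, the project columns become NULL. Walk through each task:
  - task 1 (Train): project_id=NULL, no match -> kept with NULL
  - task 2 (Optimize): project_id=3 -> matches Delta
  - task 3 (Migrate): project_id=NULL, no match -> kept with NULL
  - task 4 (Deploy): project_id=4 -> matches Vega
  - task 5 (Refactor): project_id=4 -> matches Vega
All 5 rows appear; 2 have NULL project.

SQL:
SELECT a.name, b.name AS project
FROM tasks a
LEFT JOIN projects b ON a.project_id = b.id

Result:
name     | project
---------+--------
Train    | NULL   
Optimize | Delta  
Migrate  | NULL   
Deploy   | Vega   
Refactor | Vega   


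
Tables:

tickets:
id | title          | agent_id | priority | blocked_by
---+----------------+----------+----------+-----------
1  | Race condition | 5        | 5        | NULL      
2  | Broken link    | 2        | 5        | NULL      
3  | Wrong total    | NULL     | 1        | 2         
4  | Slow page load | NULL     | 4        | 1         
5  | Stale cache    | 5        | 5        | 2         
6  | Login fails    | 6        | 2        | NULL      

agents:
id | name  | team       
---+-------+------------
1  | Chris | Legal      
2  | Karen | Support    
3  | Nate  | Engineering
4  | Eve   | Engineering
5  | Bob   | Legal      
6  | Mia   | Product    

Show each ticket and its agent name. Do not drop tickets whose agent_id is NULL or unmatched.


LEFT JOIN keeps every row from tickets (the left table); where agent_id has no match in agents, the agent columns become NULL. Walk through each ticket:
  - ticket 1 (Race condition): agent_id=5 -> matches Bob
  - ticket 2 (Broken link): agent_id=2 -> matches Karen
  - ticket 3 (Wrong total): agent_id=NULL, no match -> kept with NULL
  - ticket 4 (Slow page load): agent_id=NULL, no match -> kept with NULL
  - ticket 5 (Stale cache): agent_id=5 -> matches Bob
  - ticket 6 (Login fails): agent_id=6 -> matches Mia
All 6 rows appear; 2 have NULL agent.

SQL:
SELECT a.title, b.name AS agent
FROM tickets a
LEFT JOIN agents b ON a.agent_id = b.id

Result:
title          | agent
---------------+------
Race condition | Bob  
Broken link    | Karen
Wrong total    | NULL 
Slow page load | NULL 
Stale cache    | Bob  
Login fails    | Mia  


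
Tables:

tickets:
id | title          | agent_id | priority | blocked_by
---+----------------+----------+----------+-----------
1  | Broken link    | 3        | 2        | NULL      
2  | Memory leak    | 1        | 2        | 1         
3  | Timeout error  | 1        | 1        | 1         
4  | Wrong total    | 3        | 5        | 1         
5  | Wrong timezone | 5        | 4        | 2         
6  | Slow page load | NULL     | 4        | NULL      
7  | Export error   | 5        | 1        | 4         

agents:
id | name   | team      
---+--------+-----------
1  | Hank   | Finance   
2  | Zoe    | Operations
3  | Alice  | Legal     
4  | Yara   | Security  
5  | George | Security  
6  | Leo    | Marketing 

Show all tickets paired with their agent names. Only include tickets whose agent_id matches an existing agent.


INNER JOIN keeps only tickets rows whose agent_id matches an id in agents. Walk through each ticket:
  - ticket 1 (Broken link): agent_id=3 -> matches Alice
  - ticket 2 (Memory leak): agent_id=1 -> matches Hank
  - ticket 3 (Timeout error): agent_id=1 -> matches Hank
  - ticket 4 (Wrong total): agent_id=3 -> matches Alice
  - ticket 5 (Wrong timezone): agent_id=5 -> matches George
  - ticket 6 (Slow page load): agent_id=NULL, no match -> dropped
  - ticket 7 (Export error): agent_id=5 -> matches George
So 1 of 7 rows is dropped.

SQL:
SELECT a.title, b.name AS agent
FROM tickets a
INNER JOIN agents b ON a.agent_id = b.id

Result:
title          | agent 
---------------+-------
Broken link    | Alice 
Memory leak    | Hank  
Timeout error  | Hank  
Wrong total    | Alice 
Wrong timezone | George
Export error   | George


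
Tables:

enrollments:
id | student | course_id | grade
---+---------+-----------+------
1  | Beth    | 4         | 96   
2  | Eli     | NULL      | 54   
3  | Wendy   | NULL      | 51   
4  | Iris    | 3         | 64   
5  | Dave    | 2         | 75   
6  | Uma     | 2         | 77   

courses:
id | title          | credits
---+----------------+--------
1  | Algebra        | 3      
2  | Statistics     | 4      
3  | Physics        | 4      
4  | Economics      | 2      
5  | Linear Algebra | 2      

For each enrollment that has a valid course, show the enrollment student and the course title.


INNER JOIN keeps only enrollments rows whose course_id matches an id in courses. Walk through each enrollment:
  - enrollment 1 (Beth): course_id=4 -> matches Economics
  - enrollment 2 (Eli): course_id=NULL, no match -> dropped
  - enrollment 3 (Wendy): course_id=NULL, no match -> dropped
  - enrollment 4 (Iris): course_id=3 -> matches Physics
  - enrollment 5 (Dave): course_id=2 -> matches Statistics
  - enrollment 6 (Uma): course_id=2 -> matches Statistics
So 2 of 6 rows are dropped.

SQL:
SELECT a.student, b.title AS course
FROM enrollments a
INNER JOIN courses b ON a.course_id = b.id

Result:
student | course    
--------+-----------
Beth    | Economics 
Iris    | Physics   
Dave    | Statistics
Uma     | Statistics


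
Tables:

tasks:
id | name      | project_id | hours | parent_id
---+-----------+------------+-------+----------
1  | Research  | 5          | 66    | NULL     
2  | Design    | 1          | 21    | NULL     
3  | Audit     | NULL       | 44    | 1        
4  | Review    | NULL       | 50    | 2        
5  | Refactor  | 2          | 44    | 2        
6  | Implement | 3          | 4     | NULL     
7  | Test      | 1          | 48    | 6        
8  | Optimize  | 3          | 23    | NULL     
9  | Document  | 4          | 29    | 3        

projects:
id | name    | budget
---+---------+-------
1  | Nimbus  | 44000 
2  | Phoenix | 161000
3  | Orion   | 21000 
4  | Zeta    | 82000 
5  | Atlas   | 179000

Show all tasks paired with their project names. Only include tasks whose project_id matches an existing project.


INNER JOIN keeps only tasks rows whose project_id matches an id in projects. Walk through each task:
  - task 1 (Research): project_id=5 -> matches Atlas
  - task 2 (Design): project_id=1 -> matches Nimbus
  - task 3 (Audit): project_id=NULL, no match -> dropped
  - task 4 (Review): project_id=NULL, no match -> dropped
  - task 5 (Refactor): project_id=2 -> matches Phoenix
  - task 6 (Implement): project_id=3 -> matches Orion
  - task 7 (Test): project_id=1 -> matches Nimbus
  - task 8 (Optimize): project_id=3 -> matches Orion
  - task 9 (Document): project_id=4 -> matches Zeta
So 2 of 9 rows are dropped.

SQL:
SELECT a.name, b.name AS project
FROM tasks a
INNER JOIN projects b ON a.project_id = b.id

Result:
name      | project
----------+--------
Research  | Atlas  
Design    | Nimbus 
Refactor  | Phoenix
Implement | Orion  
Test      | Nimbus 
Optimize  | Orion  
Document  | Zeta   


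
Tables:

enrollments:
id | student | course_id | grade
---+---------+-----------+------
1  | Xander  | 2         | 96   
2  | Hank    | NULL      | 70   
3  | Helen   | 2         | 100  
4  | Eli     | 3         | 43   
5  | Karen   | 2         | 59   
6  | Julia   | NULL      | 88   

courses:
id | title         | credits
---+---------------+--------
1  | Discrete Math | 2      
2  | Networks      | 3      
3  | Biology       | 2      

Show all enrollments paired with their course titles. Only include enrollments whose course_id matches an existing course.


INNER JOIN keeps only enrollments rows whose course_id matches an id in courses. Walk through each enrollment:
  - enrollment 1 (Xander): course_id=2 -> matches Networks
  - enrollment 2 (Hank): course_id=NULL, no match -> dropped
  - enrollment 3 (Helen): course_id=2 -> matches Networks
  - enrollment 4 (Eli): course_id=3 -> matches Biology
  - enrollment 5 (Karen): course_id=2 -> matches Networks
  - enrollment 6 (Julia): course_id=NULL, no match -> dropped
So 2 of 6 rows are dropped.

SQL:
SELECT a.student, b.title AS course
FROM enrollments a
INNER JOIN courses b ON a.course_id = b.id

Result:
student | course  
--------+---------
Xander  | Networks
Helen   | Networks
Eli     | Biology 
Karen   | Networks


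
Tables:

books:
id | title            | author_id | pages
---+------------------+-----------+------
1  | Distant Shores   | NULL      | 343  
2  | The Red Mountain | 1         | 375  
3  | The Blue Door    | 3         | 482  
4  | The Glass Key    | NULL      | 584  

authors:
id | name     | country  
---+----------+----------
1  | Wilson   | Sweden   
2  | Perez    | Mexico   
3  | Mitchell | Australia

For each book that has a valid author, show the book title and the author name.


INNER JOIN keeps only books rows whose author_id matches an id in authors. Walk through each book:
  - book 1 (Distant Shores): author_id=NULL, no match -> dropped
  - book 2 (The Red Mountain): author_id=1 -> matches Wilson
  - book 3 (The Blue Door): author_id=3 -> matches Mitchell
  - book 4 (The Glass Key): author_id=NULL, no match -> dropped
So 2 of 4 rows are dropped.

SQL:
SELECT a.title, b.name AS author
FROM books a
INNER JOIN authors b ON a.author_id = b.id

Result:
title            | author  
-----------------+---------
The Red Mountain | Wilson  
The Blue Door    | Mitchell


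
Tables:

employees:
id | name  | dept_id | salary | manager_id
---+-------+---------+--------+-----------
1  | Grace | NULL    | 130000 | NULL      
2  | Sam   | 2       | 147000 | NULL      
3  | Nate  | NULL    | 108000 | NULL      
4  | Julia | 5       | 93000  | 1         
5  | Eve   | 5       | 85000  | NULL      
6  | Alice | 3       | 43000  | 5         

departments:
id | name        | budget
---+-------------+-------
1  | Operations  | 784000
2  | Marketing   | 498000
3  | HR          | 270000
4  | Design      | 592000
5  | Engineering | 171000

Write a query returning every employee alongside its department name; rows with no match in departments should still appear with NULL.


LEFT JOIN keeps every row from employees (the left table); where dept_id has no match in departments, the department columns become NULL. Walk through each employee:
  - employee 1 (Grace): dept_id=NULL, no match -> kept with NULL
  - employee 2 (Sam): dept_id=2 -> matches Marketing
  - employee 3 (Nate): dept_id=NULL, no match -> kept with NULL
  - employee 4 (Julia): dept_id=5 -> matches Engineering
  - employee 5 (Eve): dept_id=5 -> matches Engineering
  - employee 6 (Alice): dept_id=3 -> matches HR
All 6 rows appear; 2 have NULL department.

SQL:
SELECT a.name, b.name AS department
FROM employees a
LEFT JOIN departments b ON a.dept_id = b.id

Result:
name  | department 
------+------------
Grace | NULL       
Sam   | Marketing  
Nate  | NULL       
Julia | Engineering
Eve   | Engineering
Alice | HR         


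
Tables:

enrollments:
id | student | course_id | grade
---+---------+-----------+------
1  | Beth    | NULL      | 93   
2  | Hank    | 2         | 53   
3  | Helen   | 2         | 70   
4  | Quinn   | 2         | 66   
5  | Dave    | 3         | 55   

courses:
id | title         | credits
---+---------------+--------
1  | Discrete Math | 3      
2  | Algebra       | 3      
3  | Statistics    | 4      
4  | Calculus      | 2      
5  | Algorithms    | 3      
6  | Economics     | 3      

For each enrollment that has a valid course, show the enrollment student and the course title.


INNER JOIN keeps only enrollments rows whose course_id matches an id in courses. Walk through each enrollment:
  - enrollment 1 (Beth): course_id=NULL, no match -> dropped
  - enrollment 2 (Hank): course_id=2 -> matches Algebra
  - enrollment 3 (Helen): course_id=2 -> matches Algebra
  - enrollment 4 (Quinn): course_id=2 -> matches Algebra
  - enrollment 5 (Dave): course_id=3 -> matches Statistics
So 1 of 5 rows is dropped.

SQL:
SELECT a.student, b.title AS course
FROM enrollments a
INNER JOIN courses b ON a.course_id = b.id

Result:
student | course    
--------+-----------
Hank    | Algebra   
Helen   | Algebra   
Quinn   | Algebra   
Dave    | Statistics


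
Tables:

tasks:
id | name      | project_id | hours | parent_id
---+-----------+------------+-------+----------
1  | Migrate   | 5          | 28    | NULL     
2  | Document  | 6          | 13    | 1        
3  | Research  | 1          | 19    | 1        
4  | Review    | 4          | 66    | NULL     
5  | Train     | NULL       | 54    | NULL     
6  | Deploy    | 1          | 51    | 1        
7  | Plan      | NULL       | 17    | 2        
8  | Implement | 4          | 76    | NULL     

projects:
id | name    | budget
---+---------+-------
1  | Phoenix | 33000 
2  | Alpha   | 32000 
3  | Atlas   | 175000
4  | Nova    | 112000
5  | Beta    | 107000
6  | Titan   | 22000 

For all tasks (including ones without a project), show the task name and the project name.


LEFT JOIN keeps every row from tasks (the left table); where project_id has no match in projects, the project columns become NULL. Walk through each task:
  - task 1 (Migrate): project_id=5 -> matches Beta
  - task 2 (Document): project_id=6 -> matches Titan
  - task 3 (Research): project_id=1 -> matches Phoenix
  - task 4 (Review): project_id=4 -> matches Nova
  - task 5 (Train): project_id=NULL, no match -> kept with NULL
  - task 6 (Deploy): project_id=1 -> matches Phoenix
  - task 7 (Plan): project_id=NULL, no match -> kept with NULL
  - task 8 (Implement): project_id=4 -> matches Nova
All 8 rows appear; 2 have NULL project.

SQL:
SELECT a.name, b.name AS project
FROM tasks a
LEFT JOIN projects b ON a.project_id = b.id

Result:
name      | project
----------+--------
Migrate   | Beta   
Document  | Titan  
Research  | Phoenix
Review    | Nova   
Train     | NULL   
Deploy    | Phoenix
Plan      | NULL   
Implement | Nova   


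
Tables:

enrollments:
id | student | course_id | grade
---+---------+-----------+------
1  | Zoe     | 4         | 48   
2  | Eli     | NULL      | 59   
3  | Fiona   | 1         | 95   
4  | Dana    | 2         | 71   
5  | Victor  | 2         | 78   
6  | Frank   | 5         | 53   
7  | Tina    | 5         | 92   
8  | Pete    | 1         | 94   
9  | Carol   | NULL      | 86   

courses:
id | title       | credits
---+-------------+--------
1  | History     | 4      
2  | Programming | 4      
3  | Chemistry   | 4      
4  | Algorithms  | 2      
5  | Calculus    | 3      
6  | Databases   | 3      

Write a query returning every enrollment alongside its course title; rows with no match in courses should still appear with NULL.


LEFT JOIN keeps every row from enrollments (the left table); where course_id has no match in courses, the course columns become NULL. Walk through each enrollment:
  - enrollment 1 (Zoe): course_id=4 -> matches Algorithms
  - enrollment 2 (Eli): course_id=NULL, no match -> kept with NULL
  - enrollment 3 (Fiona): course_id=1 -> matches History
  - enrollment 4 (Dana): course_id=2 -> matches Programming
  - enrollment 5 (Victor): course_id=2 -> matches Programming
  - enrollment 6 (Frank): course_id=5 -> matches Calculus
  - enrollment 7 (Tina): course_id=5 -> matches Calculus
  - enrollment 8 (Pete): course_id=1 -> matches History
  - enrollment 9 (Carol): course_id=NULL, no match -> kept with NULL
All 9 rows appear; 2 have NULL course.

SQL:
SELECT a.student, b.title AS course
FROM enrollments a
LEFT JOIN courses b ON a.course_id = b.id

Result:
student | course     
--------+------------
Zoe     | Algorithms 
Eli     | NULL       
Fiona   | History    
Dana    | Programming
Victor  | Programming
Frank   | Calculus   
Tina    | Calculus   
Pete    | History    
Carol   | NULL       


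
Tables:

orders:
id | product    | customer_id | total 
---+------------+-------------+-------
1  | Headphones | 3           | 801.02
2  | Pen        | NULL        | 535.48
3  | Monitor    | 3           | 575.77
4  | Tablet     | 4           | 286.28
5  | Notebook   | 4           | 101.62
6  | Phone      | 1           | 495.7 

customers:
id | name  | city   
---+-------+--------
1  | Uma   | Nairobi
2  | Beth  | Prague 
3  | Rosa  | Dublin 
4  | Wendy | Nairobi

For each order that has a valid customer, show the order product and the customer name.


INNER JOIN keeps only orders rows whose customer_id matches an id in customers. Walk through each order:
  - order 1 (Headphones): customer_id=3 -> matches Rosa
  - order 2 (Pen): customer_id=NULL, no match -> dropped
  - order 3 (Monitor): customer_id=3 -> matches Rosa
  - order 4 (Tablet): customer_id=4 -> matches Wendy
  - order 5 (Notebook): customer_id=4 -> matches Wendy
  - order 6 (Phone): customer_id=1 -> matches Uma
So 1 of 6 rows is dropped.

SQL:
SELECT a.product, b.name AS customer
FROM orders a
INNER JOIN customers b ON a.customer_id = b.id

Result:
product    | customer
-----------+---------
Headphones | Rosa    
Monitor    | Rosa    
Tablet     | Wendy   
Notebook   | Wendy   
Phone      | Uma     


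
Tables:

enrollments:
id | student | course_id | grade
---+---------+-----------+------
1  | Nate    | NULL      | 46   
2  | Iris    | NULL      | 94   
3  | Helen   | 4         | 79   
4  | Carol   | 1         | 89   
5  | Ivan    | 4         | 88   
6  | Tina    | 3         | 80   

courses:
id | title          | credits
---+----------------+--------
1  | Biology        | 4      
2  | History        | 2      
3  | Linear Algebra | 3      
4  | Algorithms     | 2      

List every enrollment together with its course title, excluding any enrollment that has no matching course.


INNER JOIN keeps only enrollments rows whose course_id matches an id in courses. Walk through each enrollment:
  - enrollment 1 (Nate): course_id=NULL, no match -> dropped
  - enrollment 2 (Iris): course_id=NULL, no match -> dropped
  - enrollment 3 (Helen): course_id=4 -> matches Algorithms
  - enrollment 4 (Carol): course_id=1 -> matches Biology
  - enrollment 5 (Ivan): course_id=4 -> matches Algorithms
  - enrollment 6 (Tina): course_id=3 -> matches Linear Algebra
So 2 of 6 rows are dropped.

SQL:
SELECT a.student, b.title AS course
FROM enrollments a
INNER JOIN courses b ON a.course_id = b.id

Result:
student | course        
--------+---------------
Helen   | Algorithms    
Carol   | Biology       
Ivan    | Algorithms    
Tina    | Linear Algebra


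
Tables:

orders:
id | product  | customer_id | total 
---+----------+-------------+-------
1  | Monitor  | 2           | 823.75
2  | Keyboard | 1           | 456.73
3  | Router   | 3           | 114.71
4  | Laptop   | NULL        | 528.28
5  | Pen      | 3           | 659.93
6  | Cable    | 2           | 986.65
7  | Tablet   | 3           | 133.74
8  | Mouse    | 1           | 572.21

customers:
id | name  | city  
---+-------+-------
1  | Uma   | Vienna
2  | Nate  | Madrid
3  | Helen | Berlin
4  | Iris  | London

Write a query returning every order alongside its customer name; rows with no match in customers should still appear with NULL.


LEFT JOIN keeps every row from orders (the left table); where customer_id has no match in customers, the customer columns become NULL. Walk through each order:
  - order 1 (Monitor): customer_id=2 -> matches Nate
  - order 2 (Keyboard): customer_id=1 -> matches Uma
  - order 3 (Router): customer_id=3 -> matches Helen
  - order 4 (Laptop): customer_id=NULL, no match -> kept with NULL
  - order 5 (Pen): customer_id=3 -> matches Helen
  - order 6 (Cable): customer_id=2 -> matches Nate
  - order 7 (Tablet): customer_id=3 -> matches Helen
  - order 8 (Mouse): customer_id=1 -> matches Uma
All 8 rows appear; 1 has NULL customer.

SQL:
SELECT a.product, b.name AS customer
FROM orders a
LEFT JOIN customers b ON a.customer_id = b.id

Result:
product  | customer
---------+---------
Monitor  | Nate    
Keyboard | Uma     
Router   | Helen   
Laptop   | NULL    
Pen      | Helen   
Cable    | Nate    
Tablet   | Helen   
Mouse    | Uma     


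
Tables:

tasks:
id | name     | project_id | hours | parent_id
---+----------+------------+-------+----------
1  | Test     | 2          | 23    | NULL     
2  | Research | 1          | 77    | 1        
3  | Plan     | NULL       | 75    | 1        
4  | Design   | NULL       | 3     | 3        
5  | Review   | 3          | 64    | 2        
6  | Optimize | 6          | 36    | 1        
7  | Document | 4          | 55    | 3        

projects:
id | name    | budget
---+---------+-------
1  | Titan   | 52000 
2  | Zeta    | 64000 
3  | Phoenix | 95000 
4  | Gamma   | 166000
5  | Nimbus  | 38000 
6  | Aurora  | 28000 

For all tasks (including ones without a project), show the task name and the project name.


LEFT JOIN keeps every row from tasks (the left table); where project_id has no match in projects, the project columns become NULL. Walk through each task:
  - task 1 (Test): project_id=2 -> matches Zeta
  - task 2 (Research): project_id=1 -> matches Titan
  - task 3 (Plan): project_id=NULL, no match -> kept with NULL
  - task 4 (Design): project_id=NULL, no match -> kept with NULL
  - task 5 (Review): project_id=3 -> matches Phoenix
  - task 6 (Optimize): project_id=6 -> matches Aurora
  - task 7 (Document): project_id=4 -> matches Gamma
All 7 rows appear; 2 have NULL project.

SQL:
SELECT a.name, b.name AS project
FROM tasks a
LEFT JOIN projects b ON a.project_id = b.id

Result:
name     | project
---------+--------
Test     | Zeta   
Research | Titan  
Plan     | NULL   
Design   | NULL   
Review   | Phoenix
Optimize | Aurora 
Document | Gamma  


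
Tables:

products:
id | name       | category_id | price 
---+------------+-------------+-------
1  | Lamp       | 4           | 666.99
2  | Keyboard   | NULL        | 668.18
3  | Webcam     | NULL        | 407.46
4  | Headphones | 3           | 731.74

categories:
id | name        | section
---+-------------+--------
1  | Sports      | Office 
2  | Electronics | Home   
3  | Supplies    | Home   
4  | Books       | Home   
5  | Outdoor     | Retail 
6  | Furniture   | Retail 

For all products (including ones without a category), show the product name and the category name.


LEFT JOIN keeps every row from products (the left table); where category_id has no match in categories, the category columns become NULL. Walk through each product:
  - product 1 (Lamp): category_id=4 -> matches Books
  - product 2 (Keyboard): category_id=NULL, no match -> kept with NULL
  - product 3 (Webcam): category_id=NULL, no match -> kept with NULL
  - product 4 (Headphones): category_id=3 -> matches Supplies
All 4 rows appear; 2 have NULL category.

SQL:
SELECT a.name, b.name AS category
FROM products a
LEFT JOIN categories b ON a.category_id = b.id

Result:
name       | category
-----------+---------
Lamp       | Books   
Keyboard   | NULL    
Webcam     | NULL    
Headphones | Supplies


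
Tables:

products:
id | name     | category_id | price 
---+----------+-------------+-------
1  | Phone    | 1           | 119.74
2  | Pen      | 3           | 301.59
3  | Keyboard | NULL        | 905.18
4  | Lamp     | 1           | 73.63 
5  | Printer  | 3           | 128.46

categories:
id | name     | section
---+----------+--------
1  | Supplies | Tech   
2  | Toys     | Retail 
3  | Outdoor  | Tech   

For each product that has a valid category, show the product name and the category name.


INNER JOIN keeps only products rows whose category_id matches an id in categories. Walk through each product:
  - product 1 (Phone): category_id=1 -> matches Supplies
  - product 2 (Pen): category_id=3 -> matches Outdoor
  - product 3 (Keyboard): category_id=NULL, no match -> dropped
  - product 4 (Lamp): category_id=1 -> matches Supplies
  - product 5 (Printer): category_id=3 -> matches Outdoor
So 1 of 5 rows is dropped.

SQL:
SELECT a.name, b.name AS category
FROM products a
INNER JOIN categories b ON a.category_id = b.id

Result:
name    | category
--------+---------
Phone   | Supplies
Pen     | Outdoor 
Lamp    | Supplies
Printer | Outdoor 


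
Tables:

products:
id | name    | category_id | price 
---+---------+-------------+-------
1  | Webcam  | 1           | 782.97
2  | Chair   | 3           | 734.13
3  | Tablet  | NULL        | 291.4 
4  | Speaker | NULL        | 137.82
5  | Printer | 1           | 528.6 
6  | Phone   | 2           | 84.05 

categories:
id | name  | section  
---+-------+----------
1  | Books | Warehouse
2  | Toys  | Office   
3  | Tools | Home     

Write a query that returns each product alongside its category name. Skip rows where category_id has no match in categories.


INNER JOIN keeps only products rows whose category_id matches an id in categories. Walk through each product:
  - product 1 (Webcam): category_id=1 -> matches Books
  - product 2 (Chair): category_id=3 -> matches Tools
  - product 3 (Tablet): category_id=NULL, no match -> dropped
  - product 4 (Speaker): category_id=NULL, no match -> dropped
  - product 5 (Printer): category_id=1 -> matches Books
  - product 6 (Phone): category_id=2 -> matches Toys
So 2 of 6 rows are dropped.

SQL:
SELECT a.name, b.name AS category
FROM products a
INNER JOIN categories b ON a.category_id = b.id

Result:
name    | category
--------+---------
Webcam  | Books   
Chair   | Tools   
Printer | Books   
Phone   | Toys    


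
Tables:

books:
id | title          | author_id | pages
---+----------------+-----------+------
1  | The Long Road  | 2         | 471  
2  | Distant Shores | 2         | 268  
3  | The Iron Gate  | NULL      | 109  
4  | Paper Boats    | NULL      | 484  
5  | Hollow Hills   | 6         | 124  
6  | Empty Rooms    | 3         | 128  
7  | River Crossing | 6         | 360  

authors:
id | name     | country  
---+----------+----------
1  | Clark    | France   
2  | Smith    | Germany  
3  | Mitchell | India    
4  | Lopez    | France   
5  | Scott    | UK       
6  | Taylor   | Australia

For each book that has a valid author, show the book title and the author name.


INNER JOIN keeps only books rows whose author_id matches an id in authors. Walk through each book:
  - book 1 (The Long Road): author_id=2 -> matches Smith
  - book 2 (Distant Shores): author_id=2 -> matches Smith
  - book 3 (The Iron Gate): author_id=NULL, no match -> dropped
  - book 4 (Paper Boats): author_id=NULL, no match -> dropped
  - book 5 (Hollow Hills): author_id=6 -> matches Taylor
  - book 6 (Empty Rooms): author_id=3 -> matches Mitchell
  - book 7 (River Crossing): author_id=6 -> matches Taylor
So 2 of 7 rows are dropped.

SQL:
SELECT a.title, b.name AS author
FROM books a
INNER JOIN authors b ON a.author_id = b.id

Result:
title          | author  
---------------+---------
The Long Road  | Smith   
Distant Shores | Smith   
Hollow Hills   | Taylor  
Empty Rooms    | Mitchell
River Crossing | Taylor  


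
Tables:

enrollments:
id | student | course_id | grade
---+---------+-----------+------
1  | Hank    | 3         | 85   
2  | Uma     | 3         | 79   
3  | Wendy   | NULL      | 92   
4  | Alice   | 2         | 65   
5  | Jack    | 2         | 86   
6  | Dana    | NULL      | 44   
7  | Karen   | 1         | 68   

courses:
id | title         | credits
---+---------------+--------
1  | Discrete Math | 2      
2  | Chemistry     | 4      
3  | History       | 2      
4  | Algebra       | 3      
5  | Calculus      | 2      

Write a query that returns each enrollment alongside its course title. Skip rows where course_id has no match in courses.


INNER JOIN keeps only enrollments rows whose course_id matches an id in courses. Walk through each enrollment:
  - enrollment 1 (Hank): course_id=3 -> matches History
  - enrollment 2 (Uma): course_id=3 -> matches History
  - enrollment 3 (Wendy): course_id=NULL, no match -> dropped
  - enrollment 4 (Alice): course_id=2 -> matches Chemistry
  - enrollment 5 (Jack): course_id=2 -> matches Chemistry
  - enrollment 6 (Dana): course_id=NULL, no match -> dropped
  - enrollment 7 (Karen): course_id=1 -> matches Discrete Math
So 2 of 7 rows are dropped.

SQL:
SELECT a.student, b.title AS course
FROM enrollments a
INNER JOIN courses b ON a.course_id = b.id

Result:
student | course       
--------+--------------
Hank    | History      
Uma     | History      
Alice   | Chemistry    
Jack    | Chemistry    
Karen   | Discrete Math


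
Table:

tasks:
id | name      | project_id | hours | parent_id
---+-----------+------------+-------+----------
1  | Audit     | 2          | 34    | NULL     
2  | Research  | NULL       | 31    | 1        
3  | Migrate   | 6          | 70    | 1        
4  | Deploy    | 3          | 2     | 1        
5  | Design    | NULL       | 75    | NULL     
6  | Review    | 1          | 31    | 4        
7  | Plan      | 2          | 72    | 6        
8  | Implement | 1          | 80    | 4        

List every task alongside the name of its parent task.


This is a self-join: tasks is joined to a second copy of itself, matching each row's parent_id to another row's id. Use LEFT JOIN so rows with parent_id=NULL are kept.
  - task 1 (Audit): parent_id=NULL -> NULL
  - task 2 (Research): parent_id=1 -> Audit
  - task 3 (Migrate): parent_id=1 -> Audit
  - task 4 (Deploy): parent_id=1 -> Audit
  - task 5 (Design): parent_id=NULL -> NULL
  - task 6 (Review): parent_id=4 -> Deploy
  - task 7 (Plan): parent_id=6 -> Review
  - task 8 (Implement): parent_id=4 -> Deploy

SQL:
SELECT a.name AS item, b.name AS parent
FROM tasks a
LEFT JOIN tasks b ON a.parent_id = b.id

Result:
item      | parent
----------+-------
Audit     | NULL  
Research  | Audit 
Migrate   | Audit 
Deploy    | Audit 
Design    | NULL  
Review    | Deploy
Plan      | Review
Implement | Deploy


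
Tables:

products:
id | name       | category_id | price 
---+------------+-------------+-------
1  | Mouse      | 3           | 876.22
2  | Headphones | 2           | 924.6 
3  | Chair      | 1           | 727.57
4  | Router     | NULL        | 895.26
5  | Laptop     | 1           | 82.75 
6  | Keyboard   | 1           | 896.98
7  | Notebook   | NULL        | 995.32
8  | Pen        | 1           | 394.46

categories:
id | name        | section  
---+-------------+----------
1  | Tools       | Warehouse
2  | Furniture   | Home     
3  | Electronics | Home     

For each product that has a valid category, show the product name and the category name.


INNER JOIN keeps only products rows whose category_id matches an id in categories. Walk through each product:
  - product 1 (Mouse): category_id=3 -> matches Electronics
  - product 2 (Headphones): category_id=2 -> matches Furniture
  - product 3 (Chair): category_id=1 -> matches Tools
  - product 4 (Router): category_id=NULL, no match -> dropped
  - product 5 (Laptop): category_id=1 -> matches Tools
  - product 6 (Keyboard): category_id=1 -> matches Tools
  - product 7 (Notebook): category_id=NULL, no match -> dropped
  - product 8 (Pen): category_id=1 -> matches Tools
So 2 of 8 rows are dropped.

SQL:
SELECT a.name, b.name AS category
FROM products a
INNER JOIN categories b ON a.category_id = b.id

Result:
name       | category   
-----------+------------
Mouse      | Electronics
Headphones | Furniture  
Chair      | Tools      
Laptop     | Tools      
Keyboard   | Tools      
Pen        | Tools      


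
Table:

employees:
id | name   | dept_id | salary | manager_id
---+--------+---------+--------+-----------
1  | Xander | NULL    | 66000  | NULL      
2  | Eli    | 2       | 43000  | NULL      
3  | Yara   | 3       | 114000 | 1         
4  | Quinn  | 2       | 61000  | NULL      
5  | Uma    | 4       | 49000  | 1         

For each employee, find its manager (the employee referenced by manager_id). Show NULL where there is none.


This is a self-join: employees is joined to a second copy of itself, matching each row's manager_id to another row's id. Use LEFT JOIN so rows with manager_id=NULL are kept.
  - employee 1 (Xander): manager_id=NULL -> NULL
  - employee 2 (Eli): manager_id=NULL -> NULL
  - employee 3 (Yara): manager_id=1 -> Xander
  - employee 4 (Quinn): manager_id=NULL -> NULL
  - employee 5 (Uma): manager_id=1 -> Xander

SQL:
SELECT a.name AS item, b.name AS manager
FROM employees a
LEFT JOIN employees b ON a.manager_id = b.id

Result:
item   | manager
-------+--------
Xander | NULL   
Eli    | NULL   
Yara   | Xander 
Quinn  | NULL   
Uma    | Xander 


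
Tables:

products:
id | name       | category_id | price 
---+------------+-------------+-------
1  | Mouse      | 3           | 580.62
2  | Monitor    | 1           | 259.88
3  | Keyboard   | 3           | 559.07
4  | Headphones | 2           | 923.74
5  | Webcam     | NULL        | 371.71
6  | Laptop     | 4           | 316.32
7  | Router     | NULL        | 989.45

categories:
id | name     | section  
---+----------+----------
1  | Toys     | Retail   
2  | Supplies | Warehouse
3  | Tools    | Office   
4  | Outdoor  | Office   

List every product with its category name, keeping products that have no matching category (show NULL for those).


LEFT JOIN keeps every row from products (the left table); where category_id has no match in categories, the category columns become NULL. Walk through each product:
  - product 1 (Mouse): category_id=3 -> matches Tools
  - product 2 (Monitor): category_id=1 -> matches Toys
  - product 3 (Keyboard): category_id=3 -> matches Tools
  - product 4 (Headphones): category_id=2 -> matches Supplies
  - product 5 (Webcam): category_id=NULL, no match -> kept with NULL
  - product 6 (Laptop): category_id=4 -> matches Outdoor
  - product 7 (Router): category_id=NULL, no match -> kept with NULL
All 7 rows appear; 2 have NULL category.

SQL:
SELECT a.name, b.name AS category
FROM products a
LEFT JOIN categories b ON a.category_id = b.id

Result:
name       | category
-----------+---------
Mouse      | Tools   
Monitor    | Toys    
Keyboard   | Tools   
Headphones | Supplies
Webcam     | NULL    
Laptop     | Outdoor 
Router     | NULL    


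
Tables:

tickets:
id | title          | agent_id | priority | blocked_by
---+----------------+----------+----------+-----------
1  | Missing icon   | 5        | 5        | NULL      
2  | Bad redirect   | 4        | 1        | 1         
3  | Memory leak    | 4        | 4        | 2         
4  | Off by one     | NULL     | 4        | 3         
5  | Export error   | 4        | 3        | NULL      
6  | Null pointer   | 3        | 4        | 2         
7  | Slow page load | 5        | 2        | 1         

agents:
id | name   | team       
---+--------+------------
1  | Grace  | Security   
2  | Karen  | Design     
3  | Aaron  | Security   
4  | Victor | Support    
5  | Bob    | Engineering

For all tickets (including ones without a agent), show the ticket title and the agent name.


LEFT JOIN keeps every row from tickets (the left table); where agent_id has no match in agents, the agent columns become NULL. Walk through each ticket:
  - ticket 1 (Missing icon): agent_id=5 -> matches Bob
  - ticket 2 (Bad redirect): agent_id=4 -> matches Victor
  - ticket 3 (Memory leak): agent_id=4 -> matches Victor
  - ticket 4 (Off by one): agent_id=NULL, no match -> kept with NULL
  - ticket 5 (Export error): agent_id=4 -> matches Victor
  - ticket 6 (Null pointer): agent_id=3 -> matches Aaron
  - ticket 7 (Slow page load): agent_id=5 -> matches Bob
All 7 rows appear; 1 has NULL agent.

SQL:
SELECT a.title, b.name AS agent
FROM tickets a
LEFT JOIN agents b ON a.agent_id = b.id

Result:
title          | agent 
---------------+-------
Missing icon   | Bob   
Bad redirect   | Victor
Memory leak    | Victor
Off by one     | NULL  
Export error   | Victor
Null pointer   | Aaron 
Slow page load | Bob   
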